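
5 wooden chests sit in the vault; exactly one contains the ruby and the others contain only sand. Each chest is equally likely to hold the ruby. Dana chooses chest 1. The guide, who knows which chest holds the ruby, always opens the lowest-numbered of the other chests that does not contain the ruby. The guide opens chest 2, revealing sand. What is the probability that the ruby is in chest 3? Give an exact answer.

Apply Bayes' rule, conditioning on where the ruby actually is.
If it is in any of chests 1, 3, 4, and 5 (prior 1/5 each): chest 2 is the lowest-numbered option available, probability 1; weight (1/5)·1 = 1/5 each.
If it is in chest 2 (prior 1/5): the guide opened chest 2, so this case is ruled out; weight (1/5)·0 = 0.
The weights sum to 4/5.
So P(the ruby in chest 3 | the guide opened chest 2) = (1/5) / (4/5) = 1/4.

1/4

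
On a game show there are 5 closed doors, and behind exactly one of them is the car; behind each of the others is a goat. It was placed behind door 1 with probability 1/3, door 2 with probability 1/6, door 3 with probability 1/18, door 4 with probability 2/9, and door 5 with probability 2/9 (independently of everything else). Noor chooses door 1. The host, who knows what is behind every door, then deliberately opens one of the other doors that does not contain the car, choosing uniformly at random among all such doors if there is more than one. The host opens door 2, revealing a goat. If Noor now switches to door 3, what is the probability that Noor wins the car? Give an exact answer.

2/27

Apply Bayes' rule, conditioning on where the car actually is.
If it is behind door 1 (prior 1/3): the host has 4 equally likely choices, so probability 1/4; weight (1/3)·(1/4) = 1/12.
If it is behind door 2 (prior 1/6): the host opened door 2, so this case is ruled out; weight (1/6)·0 = 0.
If it is behind door 3 (prior 1/18): the host has 3 equally likely choices, so probability 1/3; weight (1/18)·(1/3) = 1/54.
If it is behind either of doors 4 and 5 (prior 2/9 each): the host has 3 equally likely choices, so probability 1/3; weight (2/9)·(1/3) = 2/27 each.
The weights sum to 1/4.
So P(the car behind door 3 | the host opened door 2) = (1/54) / (1/4) = 2/27.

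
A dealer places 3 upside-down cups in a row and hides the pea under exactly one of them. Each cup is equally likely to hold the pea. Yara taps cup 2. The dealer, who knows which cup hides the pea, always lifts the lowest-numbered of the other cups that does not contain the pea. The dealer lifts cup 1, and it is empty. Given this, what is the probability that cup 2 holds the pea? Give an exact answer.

1/2

Apply Bayes' rule, conditioning on where the pea actually is.
If it is under cup 1 (prior 1/3): the dealer opened cup 1, so this case is ruled out; weight (1/3)·0 = 0.
If it is under either of cups 2 and 3 (prior 1/3 each): cup 1 is the lowest-numbered option available, probability 1; weight (1/3)·1 = 1/3 each.
The weights sum to 2/3.
So P(the pea under cup 2 | the dealer opened cup 1) = (1/3) / (2/3) = 1/2.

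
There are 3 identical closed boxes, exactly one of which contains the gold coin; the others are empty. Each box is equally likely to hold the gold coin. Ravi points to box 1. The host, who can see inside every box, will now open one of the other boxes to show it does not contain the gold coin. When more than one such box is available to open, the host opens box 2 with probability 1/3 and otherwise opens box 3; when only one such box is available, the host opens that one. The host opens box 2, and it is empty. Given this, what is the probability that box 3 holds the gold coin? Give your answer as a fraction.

Condition on the true location of the gold coin.
If it is in box 1 (prior 1/3): box 2 is available, opened with probability 1/3; weight (1/3)·(1/3) = 1/9.
If it is in box 2 (prior 1/3): the host opened box 2, so this case is ruled out; weight (1/3)·0 = 0.
If it is in box 3 (prior 1/3): only box 2 is available, probability 1; weight (1/3)·1 = 1/3.
The weights sum to 4/9.
So P(the gold coin in box 3 | the host opened box 2) = (1/3) / (4/9) = 3/4.

3/4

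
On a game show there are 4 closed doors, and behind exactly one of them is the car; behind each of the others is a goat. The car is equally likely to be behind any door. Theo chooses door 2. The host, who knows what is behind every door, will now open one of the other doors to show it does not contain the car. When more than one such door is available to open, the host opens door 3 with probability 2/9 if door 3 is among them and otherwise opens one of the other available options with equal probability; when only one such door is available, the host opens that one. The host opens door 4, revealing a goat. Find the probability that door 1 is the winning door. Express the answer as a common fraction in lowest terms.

Consider each possible location of the car in turn.
If it is behind door 1 (prior 1/4): door 3 is available but not opened, probability 7/9; weight (1/4)·(7/9) = 7/36.
If it is behind door 2 (prior 1/4): door 3 is available but not opened; door 4 gets probability (1 − 2/9)/2 = 7/18; weight (1/4)·(7/18) = 7/72.
If it is behind door 3 (prior 1/4): door 3 holds the prize so is unavailable; the host chooses uniformly among the 2 others, probability 1/2; weight (1/4)·(1/2) = 1/8.
If it is behind door 4 (prior 1/4): the host opened door 4, so this case is ruled out; weight (1/4)·0 = 0.
The weights sum to 5/12.
So P(the car behind door 1 | the host opened door 4) = (7/36) / (5/12) = 7/15.

7/15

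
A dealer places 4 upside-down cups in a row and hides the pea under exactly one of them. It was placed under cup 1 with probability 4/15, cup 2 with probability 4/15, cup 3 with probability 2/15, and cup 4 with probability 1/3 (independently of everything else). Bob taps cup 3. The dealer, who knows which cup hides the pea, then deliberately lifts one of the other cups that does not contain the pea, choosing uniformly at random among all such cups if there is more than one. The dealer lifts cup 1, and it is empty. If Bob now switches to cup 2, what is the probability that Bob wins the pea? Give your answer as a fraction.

12/31

Apply Bayes' rule, conditioning on where the pea actually is.
If it is under cup 1 (prior 4/15): the dealer opened cup 1, so this case is ruled out; weight (4/15)·0 = 0.
If it is under cup 2 (prior 4/15): the dealer has 2 equally likely choices, so probability 1/2; weight (4/15)·(1/2) = 2/15.
If it is under cup 3 (prior 2/15): the dealer has 3 equally likely choices, so probability 1/3; weight (2/15)·(1/3) = 2/45.
If it is under cup 4 (prior 1/3): the dealer has 2 equally likely choices, so probability 1/2; weight (1/3)·(1/2) = 1/6.
The weights sum to 31/90.
So P(the pea under cup 2 | the dealer opened cup 1) = (2/15) / (31/90) = 12/31.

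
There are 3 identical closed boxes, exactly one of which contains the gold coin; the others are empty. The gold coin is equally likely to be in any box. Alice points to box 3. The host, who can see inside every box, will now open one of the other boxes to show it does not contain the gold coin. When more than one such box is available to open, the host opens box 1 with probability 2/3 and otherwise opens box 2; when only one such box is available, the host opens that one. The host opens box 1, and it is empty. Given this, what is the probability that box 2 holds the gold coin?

Apply Bayes' rule, conditioning on where the gold coin actually is.
If it is in box 1 (prior 1/3): the host opened box 1, so this case is ruled out; weight (1/3)·0 = 0.
If it is in box 2 (prior 1/3): only box 1 is available, probability 1; weight (1/3)·1 = 1/3.
If it is in box 3 (prior 1/3): box 1 is available, opened with probability 2/3; weight (1/3)·(2/3) = 2/9.
The weights sum to 5/9.
So P(the gold coin in box 2 | the host opened box 1) = (1/3) / (5/9) = 3/5.

3/5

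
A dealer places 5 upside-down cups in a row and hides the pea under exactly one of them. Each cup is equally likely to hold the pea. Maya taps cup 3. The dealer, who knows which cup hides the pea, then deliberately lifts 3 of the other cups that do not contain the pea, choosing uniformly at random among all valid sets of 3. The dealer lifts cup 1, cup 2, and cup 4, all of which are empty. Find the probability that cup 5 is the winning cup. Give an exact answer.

4/5

Apply Bayes' rule, conditioning on where the pea actually is.
If it is under any of cups 1, 2, and 4 (prior 1/5 each): that cup was opened and seen not to hold the prize — ruled out; weight (1/5)·0 = 0 each.
If it is under cup 3 (prior 1/5): the dealer has 4 equally likely choices, so probability 1/4; weight (1/5)·(1/4) = 1/20.
If it is under cup 5 (prior 1/5): the dealer has no choice, probability 1; weight (1/5)·1 = 1/5.
The weights sum to 1/4.
So P(the pea under cup 5 | the dealer opened cup 1, cup 2, and cup 4) = (1/5) / (1/4) = 4/5.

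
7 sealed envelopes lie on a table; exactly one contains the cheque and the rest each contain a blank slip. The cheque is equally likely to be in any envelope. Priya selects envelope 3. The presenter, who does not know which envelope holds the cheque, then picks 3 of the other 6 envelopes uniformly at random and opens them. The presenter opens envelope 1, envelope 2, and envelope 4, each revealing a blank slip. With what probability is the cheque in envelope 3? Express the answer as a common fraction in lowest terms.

Because the presenter chose which envelopes to open without knowing where the cheque is, the choice is independent of the prize location. Learning that none of the 3 opened envelopes holds the cheque simply rules out those 3 locations and leaves the remaining 4 envelopes still equally likely by symmetry.
So P(the cheque in envelope 3) = 1/4.

1/4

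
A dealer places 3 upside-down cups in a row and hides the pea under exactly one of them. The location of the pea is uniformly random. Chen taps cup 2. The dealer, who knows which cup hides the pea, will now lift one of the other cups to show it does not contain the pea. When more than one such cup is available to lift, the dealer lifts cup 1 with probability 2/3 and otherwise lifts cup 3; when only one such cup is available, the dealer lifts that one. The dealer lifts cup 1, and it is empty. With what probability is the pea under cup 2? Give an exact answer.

Condition on the true location of the pea.
If it is under cup 1 (prior 1/3): the dealer opened cup 1, so this case is ruled out; weight (1/3)·0 = 0.
If it is under cup 2 (prior 1/3): cup 1 is available, opened with probability 2/3; weight (1/3)·(2/3) = 2/9.
If it is under cup 3 (prior 1/3): only cup 1 is available, probability 1; weight (1/3)·1 = 1/3.
The weights sum to 5/9.
So P(the pea under cup 2 | the dealer opened cup 1) = (2/9) / (5/9) = 2/5.

2/5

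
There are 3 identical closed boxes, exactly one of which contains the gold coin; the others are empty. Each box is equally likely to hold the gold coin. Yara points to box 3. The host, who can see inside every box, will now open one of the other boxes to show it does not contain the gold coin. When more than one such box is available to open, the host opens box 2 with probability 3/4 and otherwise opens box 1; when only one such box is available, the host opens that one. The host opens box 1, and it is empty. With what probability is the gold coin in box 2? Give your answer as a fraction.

Consider each possible location of the gold coin in turn.
If it is in box 1 (prior 1/3): the host opened box 1, so this case is ruled out; weight (1/3)·0 = 0.
If it is in box 2 (prior 1/3): only box 1 is available, probability 1; weight (1/3)·1 = 1/3.
If it is in box 3 (prior 1/3): box 2 is available but not opened, probability 1/4; weight (1/3)·(1/4) = 1/12.
The weights sum to 5/12.
So P(the gold coin in box 2 | the host opened box 1) = (1/3) / (5/12) = 4/5.

4/5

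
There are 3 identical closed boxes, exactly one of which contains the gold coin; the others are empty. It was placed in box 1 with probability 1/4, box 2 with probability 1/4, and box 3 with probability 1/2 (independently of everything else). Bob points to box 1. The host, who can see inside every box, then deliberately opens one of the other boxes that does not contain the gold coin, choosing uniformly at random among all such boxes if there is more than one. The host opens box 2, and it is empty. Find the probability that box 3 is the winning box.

4/5

Apply Bayes' rule, conditioning on where the gold coin actually is.
If it is in box 1 (prior 1/4): the host has 2 equally likely choices, so probability 1/2; weight (1/4)·(1/2) = 1/8.
If it is in box 2 (prior 1/4): the host opened box 2, so this case is ruled out; weight (1/4)·0 = 0.
If it is in box 3 (prior 1/2): the host has no choice, probability 1; weight (1/2)·1 = 1/2.
The weights sum to 5/8.
So P(the gold coin in box 3 | the host opened box 2) = (1/2) / (5/8) = 4/5.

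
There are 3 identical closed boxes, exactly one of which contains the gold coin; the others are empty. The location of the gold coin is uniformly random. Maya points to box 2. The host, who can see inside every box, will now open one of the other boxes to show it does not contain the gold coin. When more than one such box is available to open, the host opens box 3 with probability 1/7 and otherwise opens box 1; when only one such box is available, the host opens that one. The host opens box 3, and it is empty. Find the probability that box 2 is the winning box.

1/8

Consider each possible location of the gold coin in turn.
If it is in box 1 (prior 1/3): only box 3 is available, probability 1; weight (1/3)·1 = 1/3.
If it is in box 2 (prior 1/3): box 3 is available, opened with probability 1/7; weight (1/3)·(1/7) = 1/21.
If it is in box 3 (prior 1/3): the host opened box 3, so this case is ruled out; weight (1/3)·0 = 0.
The weights sum to 8/21.
So P(the gold coin in box 2 | the host opened box 3) = (1/21) / (8/21) = 1/8.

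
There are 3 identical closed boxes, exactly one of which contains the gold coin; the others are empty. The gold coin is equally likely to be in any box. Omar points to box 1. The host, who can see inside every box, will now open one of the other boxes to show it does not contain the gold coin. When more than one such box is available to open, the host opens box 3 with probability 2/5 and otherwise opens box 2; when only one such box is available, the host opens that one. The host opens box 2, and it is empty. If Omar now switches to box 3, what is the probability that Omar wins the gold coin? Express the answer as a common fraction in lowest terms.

Apply Bayes' rule, conditioning on where the gold coin actually is.
If it is in box 1 (prior 1/3): box 3 is available but not opened, probability 3/5; weight (1/3)·(3/5) = 1/5.
If it is in box 2 (prior 1/3): the host opened box 2, so this case is ruled out; weight (1/3)·0 = 0.
If it is in box 3 (prior 1/3): only box 2 is available, probability 1; weight (1/3)·1 = 1/3.
The weights sum to 8/15.
So P(the gold coin in box 3 | the host opened box 2) = (1/3) / (8/15) = 5/8.

5/8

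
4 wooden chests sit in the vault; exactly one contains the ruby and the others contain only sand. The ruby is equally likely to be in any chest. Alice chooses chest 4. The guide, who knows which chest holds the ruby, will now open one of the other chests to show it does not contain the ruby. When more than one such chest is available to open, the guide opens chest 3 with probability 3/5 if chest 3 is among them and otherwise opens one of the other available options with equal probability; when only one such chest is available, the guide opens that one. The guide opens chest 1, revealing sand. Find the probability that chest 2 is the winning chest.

Consider each possible location of the ruby in turn.
If it is in chest 1 (prior 1/4): the guide opened chest 1, so this case is ruled out; weight (1/4)·0 = 0.
If it is in chest 2 (prior 1/4): chest 3 is available but not opened, probability 2/5; weight (1/4)·(2/5) = 1/10.
If it is in chest 3 (prior 1/4): chest 3 holds the prize so is unavailable; the guide chooses uniformly among the 2 others, probability 1/2; weight (1/4)·(1/2) = 1/8.
If it is in chest 4 (prior 1/4): chest 3 is available but not opened; chest 1 gets probability (1 − 3/5)/2 = 1/5; weight (1/4)·(1/5) = 1/20.
The weights sum to 11/40.
So P(the ruby in chest 2 | the guide opened chest 1) = (1/10) / (11/40) = 4/11.

4/11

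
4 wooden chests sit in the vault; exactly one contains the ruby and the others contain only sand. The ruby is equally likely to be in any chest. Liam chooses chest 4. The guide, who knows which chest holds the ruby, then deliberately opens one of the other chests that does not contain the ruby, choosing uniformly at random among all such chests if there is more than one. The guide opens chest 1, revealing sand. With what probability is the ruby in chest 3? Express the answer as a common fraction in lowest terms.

3/8

Condition on the true location of the ruby.
If it is in chest 1 (prior 1/4): the guide opened chest 1, so this case is ruled out; weight (1/4)·0 = 0.
If it is in either of chests 2 and 3 (prior 1/4 each): the guide has 2 equally likely choices, so probability 1/2; weight (1/4)·(1/2) = 1/8 each.
If it is in chest 4 (prior 1/4): the guide has 3 equally likely choices, so probability 1/3; weight (1/4)·(1/3) = 1/12.
The weights sum to 1/3.
So P(the ruby in chest 3 | the guide opened chest 1) = (1/8) / (1/3) = 3/8.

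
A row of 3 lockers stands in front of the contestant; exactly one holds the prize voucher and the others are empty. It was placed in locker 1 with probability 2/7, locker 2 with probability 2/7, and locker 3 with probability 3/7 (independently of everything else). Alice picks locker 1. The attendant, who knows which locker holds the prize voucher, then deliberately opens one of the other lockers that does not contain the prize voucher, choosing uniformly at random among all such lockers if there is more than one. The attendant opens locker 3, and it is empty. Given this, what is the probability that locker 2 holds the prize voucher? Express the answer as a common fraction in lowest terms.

2/3

Condition on the true location of the prize voucher.
If it is in locker 1 (prior 2/7): the attendant has 2 equally likely choices, so probability 1/2; weight (2/7)·(1/2) = 1/7.
If it is in locker 2 (prior 2/7): the attendant has no choice, probability 1; weight (2/7)·1 = 2/7.
If it is in locker 3 (prior 3/7): the attendant opened locker 3, so this case is ruled out; weight (3/7)·0 = 0.
The weights sum to 3/7.
So P(the prize voucher in locker 2 | the attendant opened locker 3) = (2/7) / (3/7) = 2/3.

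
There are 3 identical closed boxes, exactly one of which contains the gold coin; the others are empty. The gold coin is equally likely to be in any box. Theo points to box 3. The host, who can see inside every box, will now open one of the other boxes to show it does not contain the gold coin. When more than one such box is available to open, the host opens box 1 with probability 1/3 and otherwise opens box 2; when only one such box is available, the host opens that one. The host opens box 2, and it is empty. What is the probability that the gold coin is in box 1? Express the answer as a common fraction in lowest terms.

Apply Bayes' rule, conditioning on where the gold coin actually is.
If it is in box 1 (prior 1/3): only box 2 is available, probability 1; weight (1/3)·1 = 1/3.
If it is in box 2 (prior 1/3): the host opened box 2, so this case is ruled out; weight (1/3)·0 = 0.
If it is in box 3 (prior 1/3): box 1 is available but not opened, probability 2/3; weight (1/3)·(2/3) = 2/9.
The weights sum to 5/9.
So P(the gold coin in box 1 | the host opened box 2) = (1/3) / (5/9) = 3/5.

3/5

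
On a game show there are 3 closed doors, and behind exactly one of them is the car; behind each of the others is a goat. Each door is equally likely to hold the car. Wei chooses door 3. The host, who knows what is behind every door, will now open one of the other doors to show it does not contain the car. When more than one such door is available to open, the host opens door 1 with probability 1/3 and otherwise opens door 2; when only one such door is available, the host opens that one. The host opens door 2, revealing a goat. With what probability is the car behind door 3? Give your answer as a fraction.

2/5

Consider each possible location of the car in turn.
If it is behind door 1 (prior 1/3): only door 2 is available, probability 1; weight (1/3)·1 = 1/3.
If it is behind door 2 (prior 1/3): the host opened door 2, so this case is ruled out; weight (1/3)·0 = 0.
If it is behind door 3 (prior 1/3): door 1 is available but not opened, probability 2/3; weight (1/3)·(2/3) = 2/9.
The weights sum to 5/9.
So P(the car behind door 3 | the host opened door 2) = (2/9) / (5/9) = 2/5.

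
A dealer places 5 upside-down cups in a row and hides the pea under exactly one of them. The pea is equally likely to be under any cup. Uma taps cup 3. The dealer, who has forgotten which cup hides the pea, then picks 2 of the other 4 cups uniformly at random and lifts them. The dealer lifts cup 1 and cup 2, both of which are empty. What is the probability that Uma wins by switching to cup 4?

1/3

Because the dealer chose which cups to lift without knowing where the pea is, the choice is independent of the prize location. Learning that none of the 2 opened cups holds the pea simply rules out those 2 locations and leaves the remaining 3 cups still equally likely by symmetry.
So P(the pea under cup 4) = 1/3.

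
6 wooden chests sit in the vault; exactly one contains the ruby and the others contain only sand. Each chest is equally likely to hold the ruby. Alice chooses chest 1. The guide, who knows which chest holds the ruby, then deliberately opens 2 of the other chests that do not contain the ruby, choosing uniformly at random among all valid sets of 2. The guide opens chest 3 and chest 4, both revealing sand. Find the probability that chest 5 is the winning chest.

5/18

Consider each possible location of the ruby in turn.
If it is in chest 1 (prior 1/6): the guide has 10 equally likely choices, so probability 1/10; weight (1/6)·(1/10) = 1/60.
If it is in any of chests 2, 5, and 6 (prior 1/6 each): the guide has 6 equally likely choices, so probability 1/6; weight (1/6)·(1/6) = 1/36 each.
If it is in either of chests 3 and 4 (prior 1/6 each): that chest was opened and seen not to hold the prize — ruled out; weight (1/6)·0 = 0 each.
The weights sum to 1/10.
So P(the ruby in chest 5 | the guide opened chest 3 and chest 4) = (1/36) / (1/10) = 5/18.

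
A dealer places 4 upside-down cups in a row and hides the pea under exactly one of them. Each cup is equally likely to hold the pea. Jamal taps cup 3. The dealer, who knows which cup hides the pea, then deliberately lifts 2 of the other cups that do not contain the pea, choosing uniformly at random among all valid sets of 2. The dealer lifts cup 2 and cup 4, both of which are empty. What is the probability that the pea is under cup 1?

3/4

Consider each possible location of the pea in turn.
If it is under cup 1 (prior 1/4): the dealer has no choice, probability 1; weight (1/4)·1 = 1/4.
If it is under either of cups 2 and 4 (prior 1/4 each): that cup was opened and seen not to hold the prize — ruled out; weight (1/4)·0 = 0 each.
If it is under cup 3 (prior 1/4): the dealer has 3 equally likely choices, so probability 1/3; weight (1/4)·(1/3) = 1/12.
The weights sum to 1/3.
So P(the pea under cup 1 | the dealer opened cup 2 and cup 4) = (1/4) / (1/3) = 3/4.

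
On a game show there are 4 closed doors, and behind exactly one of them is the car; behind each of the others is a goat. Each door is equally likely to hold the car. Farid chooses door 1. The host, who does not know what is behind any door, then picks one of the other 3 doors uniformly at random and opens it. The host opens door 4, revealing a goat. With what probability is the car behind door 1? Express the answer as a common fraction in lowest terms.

1/3

Consider each possible location of the car in turn.
If it is behind any of doors 1, 2, and 3 (prior 1/4 each): the host picks door 4 with probability 1/3 regardless, and it is not the prize; weight (1/4)·(1/3) = 1/12 each.
If it is behind door 4 (prior 1/4): the host opened door 4, so this case is ruled out; weight (1/4)·0 = 0.
The weights sum to 1/4.
So P(the car behind door 1 | the host opened door 4) = (1/12) / (1/4) = 1/3.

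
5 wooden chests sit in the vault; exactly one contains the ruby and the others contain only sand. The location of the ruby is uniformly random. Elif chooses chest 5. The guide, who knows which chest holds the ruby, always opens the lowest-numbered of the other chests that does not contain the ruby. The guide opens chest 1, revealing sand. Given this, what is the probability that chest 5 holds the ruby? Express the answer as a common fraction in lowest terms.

Apply Bayes' rule, conditioning on where the ruby actually is.
If it is in chest 1 (prior 1/5): the guide opened chest 1, so this case is ruled out; weight (1/5)·0 = 0.
If it is in any of chests 2, 3, 4, and 5 (prior 1/5 each): chest 1 is the lowest-numbered option available, probability 1; weight (1/5)·1 = 1/5 each.
The weights sum to 4/5.
So P(the ruby in chest 5 | the guide opened chest 1) = (1/5) / (4/5) = 1/4.

1/4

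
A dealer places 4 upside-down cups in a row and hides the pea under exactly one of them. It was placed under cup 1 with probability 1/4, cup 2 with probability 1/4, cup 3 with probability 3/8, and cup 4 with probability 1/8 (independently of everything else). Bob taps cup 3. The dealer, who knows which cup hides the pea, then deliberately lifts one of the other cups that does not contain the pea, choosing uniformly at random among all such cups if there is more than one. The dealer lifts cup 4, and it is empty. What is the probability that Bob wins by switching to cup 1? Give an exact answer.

Apply Bayes' rule, conditioning on where the pea actually is.
If it is under either of cups 1 and 2 (prior 1/4 each): the dealer has 2 equally likely choices, so probability 1/2; weight (1/4)·(1/2) = 1/8 each.
If it is under cup 3 (prior 3/8): the dealer has 3 equally likely choices, so probability 1/3; weight (3/8)·(1/3) = 1/8.
If it is under cup 4 (prior 1/8): the dealer opened cup 4, so this case is ruled out; weight (1/8)·0 = 0.
The weights sum to 3/8.
So P(the pea under cup 1 | the dealer opened cup 4) = (1/8) / (3/8) = 1/3.

1/3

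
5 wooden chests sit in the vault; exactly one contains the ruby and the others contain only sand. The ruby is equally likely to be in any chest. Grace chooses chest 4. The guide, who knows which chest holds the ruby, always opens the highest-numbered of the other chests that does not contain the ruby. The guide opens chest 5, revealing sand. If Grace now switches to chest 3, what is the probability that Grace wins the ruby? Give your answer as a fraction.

1/4

Consider each possible location of the ruby in turn.
If it is in any of chests 1, 2, 3, and 4 (prior 1/5 each): chest 5 is the highest-numbered option available, probability 1; weight (1/5)·1 = 1/5 each.
If it is in chest 5 (prior 1/5): the guide opened chest 5, so this case is ruled out; weight (1/5)·0 = 0.
The weights sum to 4/5.
So P(the ruby in chest 3 | the guide opened chest 5) = (1/5) / (4/5) = 1/4.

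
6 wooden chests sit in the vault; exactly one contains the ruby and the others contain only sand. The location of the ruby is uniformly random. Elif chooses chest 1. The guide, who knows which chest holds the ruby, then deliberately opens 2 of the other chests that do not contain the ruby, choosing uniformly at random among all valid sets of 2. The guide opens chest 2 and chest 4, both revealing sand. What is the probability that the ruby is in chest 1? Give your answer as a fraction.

1/6

Condition on the true location of the ruby.
If it is in chest 1 (prior 1/6): the guide has 10 equally likely choices, so probability 1/10; weight (1/6)·(1/10) = 1/60.
If it is in either of chests 2 and 4 (prior 1/6 each): that chest was opened and seen not to hold the prize — ruled out; weight (1/6)·0 = 0 each.
If it is in any of chests 3, 5, and 6 (prior 1/6 each): the guide has 6 equally likely choices, so probability 1/6; weight (1/6)·(1/6) = 1/36 each.
The weights sum to 1/10.
So P(the ruby in chest 1 | the guide opened chest 2 and chest 4) = (1/60) / (1/10) = 1/6.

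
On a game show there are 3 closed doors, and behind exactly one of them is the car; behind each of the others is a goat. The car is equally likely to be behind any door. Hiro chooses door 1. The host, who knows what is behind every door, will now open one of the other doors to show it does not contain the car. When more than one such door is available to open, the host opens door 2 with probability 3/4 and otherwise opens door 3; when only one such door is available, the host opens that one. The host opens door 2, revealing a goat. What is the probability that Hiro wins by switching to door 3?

Consider each possible location of the car in turn.
If it is behind door 1 (prior 1/3): door 2 is available, opened with probability 3/4; weight (1/3)·(3/4) = 1/4.
If it is behind door 2 (prior 1/3): the host opened door 2, so this case is ruled out; weight (1/3)·0 = 0.
If it is behind door 3 (prior 1/3): only door 2 is available, probability 1; weight (1/3)·1 = 1/3.
The weights sum to 7/12.
So P(the car behind door 3 | the host opened door 2) = (1/3) / (7/12) = 4/7.

4/7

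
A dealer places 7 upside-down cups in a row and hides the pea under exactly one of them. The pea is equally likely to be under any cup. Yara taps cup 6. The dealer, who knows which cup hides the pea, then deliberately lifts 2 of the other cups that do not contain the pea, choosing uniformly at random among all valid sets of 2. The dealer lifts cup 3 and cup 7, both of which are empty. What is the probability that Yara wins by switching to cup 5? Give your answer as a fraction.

3/14

Consider each possible location of the pea in turn.
If it is under any of cups 1, 2, 4, and 5 (prior 1/7 each): the dealer has 10 equally likely choices, so probability 1/10; weight (1/7)·(1/10) = 1/70 each.
If it is under either of cups 3 and 7 (prior 1/7 each): that cup was opened and seen not to hold the prize — ruled out; weight (1/7)·0 = 0 each.
If it is under cup 6 (prior 1/7): the dealer has 15 equally likely choices, so probability 1/15; weight (1/7)·(1/15) = 1/105.
The weights sum to 1/15.
So P(the pea under cup 5 | the dealer opened cup 3 and cup 7) = (1/70) / (1/15) = 3/14.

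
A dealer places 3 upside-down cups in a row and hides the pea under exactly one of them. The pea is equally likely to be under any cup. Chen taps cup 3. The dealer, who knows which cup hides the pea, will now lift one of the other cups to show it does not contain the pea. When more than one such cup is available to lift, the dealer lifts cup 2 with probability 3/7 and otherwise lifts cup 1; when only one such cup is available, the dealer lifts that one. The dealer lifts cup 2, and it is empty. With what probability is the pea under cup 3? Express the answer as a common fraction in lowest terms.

3/10

Consider each possible location of the pea in turn.
If it is under cup 1 (prior 1/3): only cup 2 is available, probability 1; weight (1/3)·1 = 1/3.
If it is under cup 2 (prior 1/3): the dealer opened cup 2, so this case is ruled out; weight (1/3)·0 = 0.
If it is under cup 3 (prior 1/3): cup 2 is available, opened with probability 3/7; weight (1/3)·(3/7) = 1/7.
The weights sum to 10/21.
So P(the pea under cup 3 | the dealer opened cup 2) = (1/7) / (10/21) = 3/10.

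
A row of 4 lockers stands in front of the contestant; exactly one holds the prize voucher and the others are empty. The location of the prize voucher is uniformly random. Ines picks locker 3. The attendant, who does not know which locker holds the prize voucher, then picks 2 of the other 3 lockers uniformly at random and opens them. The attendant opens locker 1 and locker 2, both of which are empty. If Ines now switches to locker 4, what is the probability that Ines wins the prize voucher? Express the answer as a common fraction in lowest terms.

Because the attendant chose which lockers to open without knowing where the prize voucher is, the choice is independent of the prize location. Learning that none of the 2 opened lockers holds the prize voucher simply rules out those 2 locations and leaves the remaining 2 lockers still equally likely by symmetry.
So P(the prize voucher in locker 4) = 1/2.

1/2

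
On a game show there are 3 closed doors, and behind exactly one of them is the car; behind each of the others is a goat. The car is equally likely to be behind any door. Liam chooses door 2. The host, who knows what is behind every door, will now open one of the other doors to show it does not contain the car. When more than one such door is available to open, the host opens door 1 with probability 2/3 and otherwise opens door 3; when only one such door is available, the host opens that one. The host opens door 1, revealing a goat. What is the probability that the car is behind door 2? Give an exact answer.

Consider each possible location of the car in turn.
If it is behind door 1 (prior 1/3): the host opened door 1, so this case is ruled out; weight (1/3)·0 = 0.
If it is behind door 2 (prior 1/3): door 1 is available, opened with probability 2/3; weight (1/3)·(2/3) = 2/9.
If it is behind door 3 (prior 1/3): only door 1 is available, probability 1; weight (1/3)·1 = 1/3.
The weights sum to 5/9.
So P(the car behind door 2 | the host opened door 1) = (2/9) / (5/9) = 2/5.

2/5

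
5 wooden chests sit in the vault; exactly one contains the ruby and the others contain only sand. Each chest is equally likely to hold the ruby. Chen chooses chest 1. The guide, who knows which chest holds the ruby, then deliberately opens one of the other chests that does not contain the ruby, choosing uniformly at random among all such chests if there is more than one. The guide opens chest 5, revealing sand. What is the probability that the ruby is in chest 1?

Condition on the true location of the ruby.
If it is in chest 1 (prior 1/5): the guide has 4 equally likely choices, so probability 1/4; weight (1/5)·(1/4) = 1/20.
If it is in any of chests 2, 3, and 4 (prior 1/5 each): the guide has 3 equally likely choices, so probability 1/3; weight (1/5)·(1/3) = 1/15 each.
If it is in chest 5 (prior 1/5): the guide opened chest 5, so this case is ruled out; weight (1/5)·0 = 0.
The weights sum to 1/4.
So P(the ruby in chest 1 | the guide opened chest 5) = (1/20) / (1/4) = 1/5.

1/5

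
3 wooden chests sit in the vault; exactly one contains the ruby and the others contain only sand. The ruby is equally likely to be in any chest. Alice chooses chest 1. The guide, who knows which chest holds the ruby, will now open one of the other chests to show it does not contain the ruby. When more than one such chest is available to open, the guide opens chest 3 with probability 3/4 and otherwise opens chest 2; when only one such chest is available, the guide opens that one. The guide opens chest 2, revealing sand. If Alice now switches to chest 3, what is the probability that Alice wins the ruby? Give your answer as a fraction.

4/5

Condition on the true location of the ruby.
If it is in chest 1 (prior 1/3): chest 3 is available but not opened, probability 1/4; weight (1/3)·(1/4) = 1/12.
If it is in chest 2 (prior 1/3): the guide opened chest 2, so this case is ruled out; weight (1/3)·0 = 0.
If it is in chest 3 (prior 1/3): only chest 2 is available, probability 1; weight (1/3)·1 = 1/3.
The weights sum to 5/12.
So P(the ruby in chest 3 | the guide opened chest 2) = (1/3) / (5/12) = 4/5.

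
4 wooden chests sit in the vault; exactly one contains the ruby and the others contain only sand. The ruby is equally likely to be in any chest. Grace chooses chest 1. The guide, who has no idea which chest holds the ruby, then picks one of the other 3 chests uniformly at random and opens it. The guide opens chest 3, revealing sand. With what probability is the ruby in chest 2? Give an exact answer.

Condition on the true location of the ruby.
If it is in any of chests 1, 2, and 4 (prior 1/4 each): the guide picks chest 3 with probability 1/3 regardless, and it is not the prize; weight (1/4)·(1/3) = 1/12 each.
If it is in chest 3 (prior 1/4): the guide opened chest 3, so this case is ruled out; weight (1/4)·0 = 0.
The weights sum to 1/4.
So P(the ruby in chest 2 | the guide opened chest 3) = (1/12) / (1/4) = 1/3.

1/3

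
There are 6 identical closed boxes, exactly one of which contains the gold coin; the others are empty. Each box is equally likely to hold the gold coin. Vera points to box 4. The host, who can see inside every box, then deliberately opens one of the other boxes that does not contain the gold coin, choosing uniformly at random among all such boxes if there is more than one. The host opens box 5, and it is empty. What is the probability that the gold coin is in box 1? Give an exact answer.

5/24

Apply Bayes' rule, conditioning on where the gold coin actually is.
If it is in any of boxes 1, 2, 3, and 6 (prior 1/6 each): the host has 4 equally likely choices, so probability 1/4; weight (1/6)·(1/4) = 1/24 each.
If it is in box 4 (prior 1/6): the host has 5 equally likely choices, so probability 1/5; weight (1/6)·(1/5) = 1/30.
If it is in box 5 (prior 1/6): the host opened box 5, so this case is ruled out; weight (1/6)·0 = 0.
The weights sum to 1/5.
So P(the gold coin in box 1 | the host opened box 5) = (1/24) / (1/5) = 5/24.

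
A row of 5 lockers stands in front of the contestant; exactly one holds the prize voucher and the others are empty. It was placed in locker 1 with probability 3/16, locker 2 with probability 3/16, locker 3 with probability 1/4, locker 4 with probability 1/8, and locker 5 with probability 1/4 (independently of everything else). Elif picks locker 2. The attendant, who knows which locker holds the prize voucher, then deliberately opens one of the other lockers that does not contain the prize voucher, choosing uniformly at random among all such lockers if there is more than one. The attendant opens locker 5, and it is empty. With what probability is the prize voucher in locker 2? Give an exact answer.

1/5

Apply Bayes' rule, conditioning on where the prize voucher actually is.
If it is in locker 1 (prior 3/16): the attendant has 3 equally likely choices, so probability 1/3; weight (3/16)·(1/3) = 1/16.
If it is in locker 2 (prior 3/16): the attendant has 4 equally likely choices, so probability 1/4; weight (3/16)·(1/4) = 3/64.
If it is in locker 3 (prior 1/4): the attendant has 3 equally likely choices, so probability 1/3; weight (1/4)·(1/3) = 1/12.
If it is in locker 4 (prior 1/8): the attendant has 3 equally likely choices, so probability 1/3; weight (1/8)·(1/3) = 1/24.
If it is in locker 5 (prior 1/4): the attendant opened locker 5, so this case is ruled out; weight (1/4)·0 = 0.
The weights sum to 15/64.
So P(the prize voucher in locker 2 | the attendant opened locker 5) = (3/64) / (15/64) = 1/5.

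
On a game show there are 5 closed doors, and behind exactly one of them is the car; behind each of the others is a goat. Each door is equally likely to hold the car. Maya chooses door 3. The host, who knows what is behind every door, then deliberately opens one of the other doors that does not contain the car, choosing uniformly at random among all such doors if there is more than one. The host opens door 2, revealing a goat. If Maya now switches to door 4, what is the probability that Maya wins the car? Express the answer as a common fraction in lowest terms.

Apply Bayes' rule, conditioning on where the car actually is.
If it is behind any of doors 1, 4, and 5 (prior 1/5 each): the host has 3 equally likely choices, so probability 1/3; weight (1/5)·(1/3) = 1/15 each.
If it is behind door 2 (prior 1/5): the host opened door 2, so this case is ruled out; weight (1/5)·0 = 0.
If it is behind door 3 (prior 1/5): the host has 4 equally likely choices, so probability 1/4; weight (1/5)·(1/4) = 1/20.
The weights sum to 1/4.
So P(the car behind door 4 | the host opened door 2) = (1/15) / (1/4) = 4/15.

4/15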